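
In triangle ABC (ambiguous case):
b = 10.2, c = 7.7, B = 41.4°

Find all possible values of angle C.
sin(C)/c = sin(B)/b  →  sin(C) = c·sin(B)/b = 7.7·sin(41.4°)/10.2 = 0.499226
C₁ = arcsin(0.499226) = 29.95°,  C₂ = 180° - C₁ = 150.05°
Check C₂: A = 180° - 41.4° - 150.05° = -11.45° ≤ 0, rejected
C = 29.95° (one solution)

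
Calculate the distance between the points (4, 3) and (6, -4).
Using the distance formula: d = sqrt((x₂-x₁)² + (y₂-y₁)²)
dx = 6 - 4 = 2
dy = (-4) - 3 = -7
d = sqrt(2² + (-7)²) = sqrt(4 + 49) = sqrt(53) = 7.28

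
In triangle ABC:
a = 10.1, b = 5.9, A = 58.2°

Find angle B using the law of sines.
sin(B)/b = sin(A)/a
sin(B) = b·sin(A)/a = 5.9·sin(58.2°)/10.1 = 0.496472
B = arcsin(0.496472) = 29.77°  (b ≤ a, so B ≤ A and the acute solution is unique)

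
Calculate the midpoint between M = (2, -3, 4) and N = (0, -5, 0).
Midpoint = ((2+0)/2, (-3-5)/2, (4+0)/2) = (1, -4, 2)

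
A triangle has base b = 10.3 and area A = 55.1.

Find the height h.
A = ½bh  →  h = 2A/b
h = 2·55.1/10.3 = 10.7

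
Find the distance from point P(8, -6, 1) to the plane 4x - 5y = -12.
d = |4(8) + (-5)(-6) + 0(1) - (-12)| / √(4² + (-5)² + 0²) = 74/√41 = 11.56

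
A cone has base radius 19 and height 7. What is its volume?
Volume = (1/3) * pi * r² * h
Volume = (1/3) * pi * 19² * 7
Volume = (1/3) * pi * 361 * 7
Volume = (1/3) * pi * 2527
Volume = 2646.27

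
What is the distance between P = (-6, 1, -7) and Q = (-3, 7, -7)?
d = √[(3)² + (6)² + (0)²] = √45 = 6.708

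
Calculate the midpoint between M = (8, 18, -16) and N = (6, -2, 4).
Midpoint = ((8+6)/2, (18-2)/2, (-16+4)/2) = (7, 8, -6)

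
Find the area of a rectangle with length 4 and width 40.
Area = length * width
Area = 4 * 40
Area = 160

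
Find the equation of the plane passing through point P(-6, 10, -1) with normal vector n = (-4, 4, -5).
d = n·P = (-4)(-6) + (4)(10) + (-5)(-1) = 69
Plane: -4x + 4y - 5z = 69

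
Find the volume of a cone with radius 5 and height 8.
Volume = (1/3) * pi * r² * h
Volume = (1/3) * pi * 5² * 8
Volume = (1/3) * pi * 25 * 8
Volume = (1/3) * pi * 200
Volume = 209.44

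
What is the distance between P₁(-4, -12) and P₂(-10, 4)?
Using the distance formula: d = sqrt((x₂-x₁)² + (y₂-y₁)²)
dx = (-10) - (-4) = -6
dy = 4 - (-12) = 16
d = sqrt((-6)² + 16²) = sqrt(36 + 256) = sqrt(292) = 17.09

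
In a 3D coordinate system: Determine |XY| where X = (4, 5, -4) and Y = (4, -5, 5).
d = √[(0)² + (-10)² + (9)²] = √181 = 13.45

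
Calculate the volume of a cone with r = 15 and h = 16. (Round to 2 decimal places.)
Volume = (1/3) * pi * r² * h
Volume = (1/3) * pi * 15² * 16
Volume = (1/3) * pi * 225 * 16
Volume = (1/3) * pi * 3600
Volume = 3769.91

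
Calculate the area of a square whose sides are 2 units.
Area = s²
Area = 2²
Area = 4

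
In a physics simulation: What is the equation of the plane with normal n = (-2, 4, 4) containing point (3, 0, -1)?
d = n·P = (-2)(3) + (4)(0) + (4)(-1) = -10
Plane: -2x + 4y + 4z = -10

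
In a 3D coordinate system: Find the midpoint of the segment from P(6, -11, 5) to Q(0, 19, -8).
Midpoint = ((6+0)/2, (-11+19)/2, (5-8)/2) = (3, 4, -1.5)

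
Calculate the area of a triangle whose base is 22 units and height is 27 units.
Area = (1/2) * base * height
Area = (1/2) * 22 * 27
Area = 297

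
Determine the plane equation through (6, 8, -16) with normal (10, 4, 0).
d = n·P = (10)(6) + (4)(8) + (0)(-16) = 92
Plane: 10x + 4y = 92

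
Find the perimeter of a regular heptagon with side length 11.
Perimeter = number of sides * side length
Perimeter = 7 * 11
Perimeter = 77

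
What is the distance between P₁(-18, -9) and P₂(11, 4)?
Using the distance formula: d = sqrt((x₂-x₁)² + (y₂-y₁)²)
dx = 11 - (-18) = 29
dy = 4 - (-9) = 13
d = sqrt(29² + 13²) = sqrt(841 + 169) = sqrt(1010) = 31.78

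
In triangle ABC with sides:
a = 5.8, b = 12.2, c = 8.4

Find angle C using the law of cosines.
cos(C) = (a² + b² - c²)/(2ab)
cos(C) = (5.8² + 12.2² - 8.4²)/(2·5.8·12.2) = 111.92/141.52 = 0.790842
C = arccos(0.790842) = 37.74°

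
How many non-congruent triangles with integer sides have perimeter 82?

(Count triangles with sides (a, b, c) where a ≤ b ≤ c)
With a ≤ b ≤ c and a + b + c = 82, the triangle inequality a + b > c gives c < 82/2, so c ≤ 40.
Iterate a from 1 to ⌊p/3⌋ = 27; for each a, b ranges from a to ⌊(p−a)/2⌋ with c = p − a − b, keeping only c ≥ b.
Triples: (2, 40, 40), (3, 39, 40), (4, 38, 40), …
Count = 140 triangles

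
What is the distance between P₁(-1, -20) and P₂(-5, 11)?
Using the distance formula: d = sqrt((x₂-x₁)² + (y₂-y₁)²)
dx = (-5) - (-1) = -4
dy = 11 - (-20) = 31
d = sqrt((-4)² + 31²) = sqrt(16 + 961) = sqrt(977) = 31.26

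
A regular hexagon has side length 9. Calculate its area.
For a regular 6-gon with side length s = 9:
Apothem a = s / (2*tan(pi/6)) = 9 / (2*tan(pi/6)) ≈ 7.7942
Perimeter P = 6 * 9 = 54
Area = (1/2) * P * a = (1/2) * 54 * 7.7942 = 210.44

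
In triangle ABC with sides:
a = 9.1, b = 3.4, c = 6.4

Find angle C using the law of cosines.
cos(C) = (a² + b² - c²)/(2ab)
cos(C) = (9.1² + 3.4² - 6.4²)/(2·9.1·3.4) = 53.41/61.88 = 0.863122
C = arccos(0.863122) = 30.33°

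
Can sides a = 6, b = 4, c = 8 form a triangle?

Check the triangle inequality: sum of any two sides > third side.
Yes, triangle inequality satisfied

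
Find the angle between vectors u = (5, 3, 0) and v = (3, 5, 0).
u·v = 30, |u|² = 34, |v|² = 34
cos θ = 30/√1156 ≈ 0.8824
θ ≈ 28.07°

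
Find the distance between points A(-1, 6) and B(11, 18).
Using the distance formula: d = sqrt((x₂-x₁)² + (y₂-y₁)²)
dx = 11 - (-1) = 12
dy = 18 - 6 = 12
d = sqrt(12² + 12²) = sqrt(144 + 144) = sqrt(288) = 16.97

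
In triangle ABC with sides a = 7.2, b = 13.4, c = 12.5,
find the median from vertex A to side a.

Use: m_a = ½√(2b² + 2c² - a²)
m_a = ½√(2·13.4² + 2·12.5² - 7.2²)
m_a = ½√(359.12 + 312.5 - 51.84) = ½√619.78 = 12.45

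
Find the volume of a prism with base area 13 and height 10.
Volume = base area * height
Volume = 13 * 10
Volume = 130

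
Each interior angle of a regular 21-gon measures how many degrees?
Interior angle of a regular n-gon = (n-2)*180/n
Interior angle = (21-2)*180/21
Interior angle = 19*180/21
Interior angle = 3420/21
Interior angle = 162.86 degrees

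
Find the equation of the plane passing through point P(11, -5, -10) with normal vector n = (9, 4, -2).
d = n·P = (9)(11) + (4)(-5) + (-2)(-10) = 99
Plane: 9x + 4y - 2z = 99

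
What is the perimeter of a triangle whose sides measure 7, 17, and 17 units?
Perimeter = sum of all sides
Perimeter = 7 + 17 + 17
Perimeter = 41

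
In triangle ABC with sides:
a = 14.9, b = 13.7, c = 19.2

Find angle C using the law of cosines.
cos(C) = (a² + b² - c²)/(2ab)
cos(C) = (14.9² + 13.7² - 19.2²)/(2·14.9·13.7) = 41.06/408.26 = 0.100573
C = arccos(0.100573) = 84.23°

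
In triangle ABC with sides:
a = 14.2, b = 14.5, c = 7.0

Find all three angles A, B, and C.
By the law of cosines:
cos(A) = (b² + c² - a²)/(2bc) = 0.283793  →  A = 73.51°
cos(B) = (a² + c² - b²)/(2ac) = 0.203169  →  B = 78.28°
cos(C) = (a² + b² - c²)/(2ab) = 0.881229  →  C = 28.21°
Check: A + B + C = 180.0° ✓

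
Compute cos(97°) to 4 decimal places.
cos(97 degrees) = -0.1219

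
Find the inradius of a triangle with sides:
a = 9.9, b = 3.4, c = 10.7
s = (a+b+c)/2 = (9.9+3.4+10.7)/2 = 12
Area = √(s(s-a)(s-b)(s-c)) = √(12·2.1·8.6·1.3) = 16.785
r = Area/s = 16.785/12 = 1.399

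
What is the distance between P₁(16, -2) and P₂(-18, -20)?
Using the distance formula: d = sqrt((x₂-x₁)² + (y₂-y₁)²)
dx = (-18) - 16 = -34
dy = (-20) - (-2) = -18
d = sqrt((-34)² + (-18)²) = sqrt(1156 + 324) = sqrt(1480) = 38.47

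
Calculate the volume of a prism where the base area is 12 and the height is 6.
Volume = base area * height
Volume = 12 * 6
Volume = 72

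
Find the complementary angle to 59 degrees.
Complementary angles sum to 90 degrees.
Other angle = 90 - 59
Other angle = 31 degrees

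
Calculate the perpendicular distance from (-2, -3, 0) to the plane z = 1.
d = |0(-2) + 0(-3) + 1(0) - (1)| / √(0² + 0² + 1²) = 1/√1 = 1.0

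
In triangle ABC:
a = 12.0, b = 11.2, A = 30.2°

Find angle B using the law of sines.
sin(B)/b = sin(A)/a
sin(B) = b·sin(A)/a = 11.2·sin(30.2°)/12.0 = 0.469485
B = arcsin(0.469485) = 28°  (b ≤ a, so B ≤ A and the acute solution is unique)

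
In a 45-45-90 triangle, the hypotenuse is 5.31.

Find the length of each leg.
In a 45-45-90 triangle, hypotenuse = leg·√2  →  leg = hypotenuse/√2
leg = 5.31/√2 = 3.755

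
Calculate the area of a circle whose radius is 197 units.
Area = pi * r²
Area = pi * 197²
Area = pi * 38809
Area = 121922.07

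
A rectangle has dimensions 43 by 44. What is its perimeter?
Perimeter = 2 * (length + width)
Perimeter = 2 * (43 + 44)
Perimeter = 2 * 87
Perimeter = 174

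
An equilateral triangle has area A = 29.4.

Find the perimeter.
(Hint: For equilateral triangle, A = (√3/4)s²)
A = (√3/4)s²  →  s² = 4A/√3 = 4·29.4/√3 = 67.8964
s = 8.23993
Perimeter = 3s = 24.72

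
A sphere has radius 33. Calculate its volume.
Volume = (4/3) * pi * r³
Volume = (4/3) * pi * 33³
Volume = (4/3) * pi * 35937
Volume = 150532.55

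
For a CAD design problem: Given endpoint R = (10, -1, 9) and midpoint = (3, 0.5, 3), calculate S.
S = (2×3 - 10, 2×0.5 - (-1), 2×3 - 9) = (-4, 2, -3)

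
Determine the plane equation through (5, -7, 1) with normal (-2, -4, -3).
d = n·P = (-2)(5) + (-4)(-7) + (-3)(1) = 15
Plane: -2x - 4y - 3z = 15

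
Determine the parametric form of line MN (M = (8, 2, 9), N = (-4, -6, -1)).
Direction vector d = N - M = (-12, -8, -10)
x = 8 - 12t, y = 2 - 8t, z = 9 - 10t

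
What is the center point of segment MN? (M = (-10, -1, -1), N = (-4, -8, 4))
Midpoint = ((-10-4)/2, (-1-8)/2, (-1+4)/2) = (-7, -4.5, 1.5)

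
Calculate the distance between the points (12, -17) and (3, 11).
Using the distance formula: d = sqrt((x₂-x₁)² + (y₂-y₁)²)
dx = 3 - 12 = -9
dy = 11 - (-17) = 28
d = sqrt((-9)² + 28²) = sqrt(81 + 784) = sqrt(865) = 29.41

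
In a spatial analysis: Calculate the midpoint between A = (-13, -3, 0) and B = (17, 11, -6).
Midpoint = ((-13+17)/2, (-3+11)/2, (0-6)/2) = (2, 4, -3)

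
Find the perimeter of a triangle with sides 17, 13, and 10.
Perimeter = sum of all sides
Perimeter = 17 + 13 + 10
Perimeter = 40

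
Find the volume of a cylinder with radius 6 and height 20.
Volume = pi * r² * h
Volume = pi * 6² * 20
Volume = pi * 36 * 20
Volume = pi * 720
Volume = 2261.95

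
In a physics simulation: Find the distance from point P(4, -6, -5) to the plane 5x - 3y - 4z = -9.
d = |5(4) + (-3)(-6) + (-4)(-5) - (-9)| / √(5² + (-3)² + (-4)²) = 67/√50 = 9.475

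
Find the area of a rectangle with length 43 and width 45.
Area = length * width
Area = 43 * 45
Area = 1935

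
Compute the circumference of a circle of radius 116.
Circumference = 2 * pi * r
Circumference = 2 * pi * 116
Circumference = 728.85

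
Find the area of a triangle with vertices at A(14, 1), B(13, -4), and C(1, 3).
Using the coordinate formula: Area = (1/2)|x₁(y₂-y₃) + x₂(y₃-y₁) + x₃(y₁-y₂)|
Area = (1/2)|14((-4)-3) + 13(3-1) + 1(1-(-4))|
Area = (1/2)|14*(-7) + 13*2 + 1*5|
Area = (1/2)|(-98) + 26 + 5|
Area = (1/2)*67 = 33.50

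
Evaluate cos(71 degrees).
cos(71 degrees) = 0.3256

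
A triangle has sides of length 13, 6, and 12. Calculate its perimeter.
Perimeter = sum of all sides
Perimeter = 13 + 6 + 12
Perimeter = 31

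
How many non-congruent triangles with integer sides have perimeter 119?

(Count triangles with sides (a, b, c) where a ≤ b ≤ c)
With a ≤ b ≤ c and a + b + c = 119, the triangle inequality a + b > c gives c < 119/2, so c ≤ 59.
Iterate a from 1 to ⌊p/3⌋ = 39; for each a, b ranges from a to ⌊(p−a)/2⌋ with c = p − a − b, keeping only c ≥ b.
Triples: (1, 59, 59), (2, 58, 59), (3, 57, 59), …
Count = 310 triangles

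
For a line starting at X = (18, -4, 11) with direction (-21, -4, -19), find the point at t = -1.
P(-1) = (18 + (-21)(-1), -4 + (-4)(-1), 11 + (-19)(-1)) = (39, 0, 30)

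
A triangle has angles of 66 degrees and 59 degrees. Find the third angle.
Sum of angles in a triangle = 180 degrees
Third angle = 180 - 66 - 59
Third angle = 55 degrees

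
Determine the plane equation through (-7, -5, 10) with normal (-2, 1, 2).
d = n·P = (-2)(-7) + (1)(-5) + (2)(10) = 29
Plane: -2x + y + 2z = 29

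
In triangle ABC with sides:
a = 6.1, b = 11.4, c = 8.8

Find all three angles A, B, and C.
By the law of cosines:
cos(A) = (b² + c² - a²)/(2bc) = 0.848236  →  A = 31.98°
cos(B) = (a² + c² - b²)/(2ac) = -0.142604  →  B = 98.2°
cos(C) = (a² + b² - c²)/(2ab) = 0.645168  →  C = 49.82°
Check: A + B + C = 180.0° ✓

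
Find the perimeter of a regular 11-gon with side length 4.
Perimeter = number of sides * side length
Perimeter = 11 * 4
Perimeter = 44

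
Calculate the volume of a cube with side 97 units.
Volume = s³
Volume = 97³
Volume = 912673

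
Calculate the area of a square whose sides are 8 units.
Area = s²
Area = 8²
Area = 64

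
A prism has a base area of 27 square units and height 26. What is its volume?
Volume = base area * height
Volume = 27 * 26
Volume = 702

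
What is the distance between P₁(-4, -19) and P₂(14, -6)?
Using the distance formula: d = sqrt((x₂-x₁)² + (y₂-y₁)²)
dx = 14 - (-4) = 18
dy = (-6) - (-19) = 13
d = sqrt(18² + 13²) = sqrt(324 + 169) = sqrt(493) = 22.20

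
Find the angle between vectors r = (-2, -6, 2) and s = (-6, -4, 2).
r·s = 40, |r|² = 44, |s|² = 56
cos θ = 40/√2464 ≈ 0.8058
θ ≈ 36.31°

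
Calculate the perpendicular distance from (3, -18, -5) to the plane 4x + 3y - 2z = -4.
d = |4(3) + 3(-18) + (-2)(-5) - (-4)| / √(4² + 3² + (-2)²) = 28/√29 = 5.199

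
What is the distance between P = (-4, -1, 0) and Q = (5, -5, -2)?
d = √[(9)² + (-4)² + (-2)²] = √101 = 10.05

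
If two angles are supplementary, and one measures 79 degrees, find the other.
Supplementary angles sum to 180 degrees.
Other angle = 180 - 79
Other angle = 101 degrees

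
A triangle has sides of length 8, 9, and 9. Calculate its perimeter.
Perimeter = sum of all sides
Perimeter = 8 + 9 + 9
Perimeter = 26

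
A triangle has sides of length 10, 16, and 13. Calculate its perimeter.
Perimeter = sum of all sides
Perimeter = 10 + 16 + 13
Perimeter = 39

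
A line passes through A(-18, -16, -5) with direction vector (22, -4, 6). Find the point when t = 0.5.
P(0.5) = (-18 + 22(0.5), -16 + (-4)(0.5), -5 + 6(0.5)) = (-7, -18, -2)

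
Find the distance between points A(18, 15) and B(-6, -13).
Using the distance formula: d = sqrt((x₂-x₁)² + (y₂-y₁)²)
dx = (-6) - 18 = -24
dy = (-13) - 15 = -28
d = sqrt((-24)² + (-28)²) = sqrt(576 + 784) = sqrt(1360) = 36.88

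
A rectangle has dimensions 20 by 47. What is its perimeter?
Perimeter = 2 * (length + width)
Perimeter = 2 * (20 + 47)
Perimeter = 2 * 67
Perimeter = 134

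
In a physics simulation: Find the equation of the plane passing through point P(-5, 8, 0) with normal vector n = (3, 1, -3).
d = n·P = (3)(-5) + (1)(8) + (-3)(0) = -7
Plane: 3x + y - 3z = -7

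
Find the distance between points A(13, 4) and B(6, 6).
Using the distance formula: d = sqrt((x₂-x₁)² + (y₂-y₁)²)
dx = 6 - 13 = -7
dy = 6 - 4 = 2
d = sqrt((-7)² + 2²) = sqrt(49 + 4) = sqrt(53) = 7.28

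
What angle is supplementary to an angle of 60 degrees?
Supplementary angles sum to 180 degrees.
Other angle = 180 - 60
Other angle = 120 degrees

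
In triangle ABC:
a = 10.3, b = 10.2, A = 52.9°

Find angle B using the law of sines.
sin(B)/b = sin(A)/a
sin(B) = b·sin(A)/a = 10.2·sin(52.9°)/10.3 = 0.789840
B = arcsin(0.789840) = 52.17°  (b ≤ a, so B ≤ A and the acute solution is unique)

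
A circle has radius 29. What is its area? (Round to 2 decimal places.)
Area = pi * r²
Area = pi * 29²
Area = pi * 841
Area = 2642.08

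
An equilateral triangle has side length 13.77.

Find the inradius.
For an equilateral triangle, r = s/(2√3) where s is the side.
r = 13.77/(2√3) = 13.77/3.464102 = 3.975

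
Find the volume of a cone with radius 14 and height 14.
Volume = (1/3) * pi * r² * h
Volume = (1/3) * pi * 14² * 14
Volume = (1/3) * pi * 196 * 14
Volume = (1/3) * pi * 2744
Volume = 2873.51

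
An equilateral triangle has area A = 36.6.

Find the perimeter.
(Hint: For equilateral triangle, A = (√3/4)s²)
A = (√3/4)s²  →  s² = 4A/√3 = 4·36.6/√3 = 84.5241
s = 9.1937
Perimeter = 3s = 27.58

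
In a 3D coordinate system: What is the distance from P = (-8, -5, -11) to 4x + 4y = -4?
d = |4(-8) + 4(-5) + 0(-11) - (-4)| / √(4² + 4² + 0²) = 48/√32 = 8.485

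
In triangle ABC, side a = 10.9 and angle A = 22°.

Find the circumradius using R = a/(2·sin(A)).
R = a/(2·sin(A)) = 10.9/(2·sin(22°))
R = 10.9/(2·0.374607) = 10.9/0.749213 = 14.55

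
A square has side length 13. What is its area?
Area = s²
Area = 13²
Area = 169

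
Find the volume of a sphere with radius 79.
Volume = (4/3) * pi * r³
Volume = (4/3) * pi * 79³
Volume = (4/3) * pi * 493039
Volume = 2065236.93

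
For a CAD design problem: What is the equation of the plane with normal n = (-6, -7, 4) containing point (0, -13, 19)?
d = n·P = (-6)(0) + (-7)(-13) + (4)(19) = 167
Plane: -6x - 7y + 4z = 167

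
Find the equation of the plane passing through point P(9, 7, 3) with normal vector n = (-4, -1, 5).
d = n·P = (-4)(9) + (-1)(7) + (5)(3) = -28
Plane: -4x - y + 5z = -28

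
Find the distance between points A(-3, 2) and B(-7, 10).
Using the distance formula: d = sqrt((x₂-x₁)² + (y₂-y₁)²)
dx = (-7) - (-3) = -4
dy = 10 - 2 = 8
d = sqrt((-4)² + 8²) = sqrt(16 + 64) = sqrt(80) = 8.94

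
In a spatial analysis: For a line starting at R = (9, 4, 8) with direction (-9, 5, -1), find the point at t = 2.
P(2) = (9 + (-9)(2), 4 + 5(2), 8 + (-1)(2)) = (-9, 14, 6)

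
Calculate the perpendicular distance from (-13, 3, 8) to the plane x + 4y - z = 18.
d = |1(-13) + 4(3) + (-1)(8) - (18)| / √(1² + 4² + (-1)²) = 27/√18 = 6.364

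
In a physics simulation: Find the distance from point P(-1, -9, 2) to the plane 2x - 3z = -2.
d = |2(-1) + 0(-9) + (-3)(2) - (-2)| / √(2² + 0² + (-3)²) = 6/√13 = 1.664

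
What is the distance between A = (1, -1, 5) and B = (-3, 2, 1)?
d = √[(-4)² + (3)² + (-4)²] = √41 = 6.403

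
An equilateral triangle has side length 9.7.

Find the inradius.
For an equilateral triangle, r = s/(2√3) where s is the side.
r = 9.7/(2√3) = 9.7/3.464102 = 2.8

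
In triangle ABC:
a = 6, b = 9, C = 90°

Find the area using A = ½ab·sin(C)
A = ½·6·9·sin(90°) = ½·54·1.000000 = 27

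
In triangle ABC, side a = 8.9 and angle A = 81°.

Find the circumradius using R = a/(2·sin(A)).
R = a/(2·sin(A)) = 8.9/(2·sin(81°))
R = 8.9/(2·0.987688) = 8.9/1.975377 = 4.505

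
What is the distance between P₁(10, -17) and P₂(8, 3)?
Using the distance formula: d = sqrt((x₂-x₁)² + (y₂-y₁)²)
dx = 8 - 10 = -2
dy = 3 - (-17) = 20
d = sqrt((-2)² + 20²) = sqrt(4 + 400) = sqrt(404) = 20.10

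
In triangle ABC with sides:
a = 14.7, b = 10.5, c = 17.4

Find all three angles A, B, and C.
By the law of cosines:
cos(A) = (b² + c² - a²)/(2bc) = 0.538916  →  A = 57.39°
cos(B) = (a² + c² - b²)/(2ac) = 0.798733  →  B = 36.99°
cos(C) = (a² + b² - c²)/(2ab) = 0.076385  →  C = 85.62°
Check: A + B + C = 180.0° ✓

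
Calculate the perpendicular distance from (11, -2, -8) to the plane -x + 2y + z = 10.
d = |(-1)(11) + 2(-2) + 1(-8) - (10)| / √((-1)² + 2² + 1²) = 33/√6 = 13.47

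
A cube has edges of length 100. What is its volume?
Volume = s³
Volume = 100³
Volume = 1000000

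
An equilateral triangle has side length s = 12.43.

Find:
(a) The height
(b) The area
(a) Height h = s·√3/2 = 12.43·√3/2 = 10.76
(b) Area = (√3/4)·s² = (√3/4)·12.43² = (√3/4)·154.505 = 66.9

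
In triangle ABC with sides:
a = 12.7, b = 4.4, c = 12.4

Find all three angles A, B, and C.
By the law of cosines:
cos(A) = (b² + c² - a²)/(2bc) = 0.108413  →  A = 83.78°
cos(B) = (a² + c² - b²)/(2ac) = 0.938818  →  B = 20.15°
cos(C) = (a² + b² - c²)/(2ab) = 0.240605  →  C = 76.08°
Check: A + B + C = 180.0° ✓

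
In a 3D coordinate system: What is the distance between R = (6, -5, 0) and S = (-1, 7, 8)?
d = √[(-7)² + (12)² + (8)²] = √257 = 16.03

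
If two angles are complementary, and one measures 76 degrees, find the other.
Complementary angles sum to 90 degrees.
Other angle = 90 - 76
Other angle = 14 degrees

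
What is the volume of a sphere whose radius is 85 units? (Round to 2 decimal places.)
Volume = (4/3) * pi * r³
Volume = (4/3) * pi * 85³
Volume = (4/3) * pi * 614125
Volume = 2572440.78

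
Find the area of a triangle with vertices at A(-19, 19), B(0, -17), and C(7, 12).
Using the coordinate formula: Area = (1/2)|x₁(y₂-y₃) + x₂(y₃-y₁) + x₃(y₁-y₂)|
Area = (1/2)|(-19)((-17)-12) + 0(12-19) + 7(19-(-17))|
Area = (1/2)|(-19)*(-29) + 0*(-7) + 7*36|
Area = (1/2)|551 + 0 + 252|
Area = (1/2)*803 = 401.50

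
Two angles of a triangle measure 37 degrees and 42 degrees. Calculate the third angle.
Sum of angles in a triangle = 180 degrees
Third angle = 180 - 37 - 42
Third angle = 101 degrees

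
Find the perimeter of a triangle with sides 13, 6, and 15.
Perimeter = sum of all sides
Perimeter = 13 + 6 + 15
Perimeter = 34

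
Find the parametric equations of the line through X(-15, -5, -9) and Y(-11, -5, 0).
Direction vector d = Y - X = (4, 0, 9)
x = -15 + 4t, y = -5, z = -9 + 9t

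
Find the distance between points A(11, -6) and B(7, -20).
Using the distance formula: d = sqrt((x₂-x₁)² + (y₂-y₁)²)
dx = 7 - 11 = -4
dy = (-20) - (-6) = -14
d = sqrt((-4)² + (-14)²) = sqrt(16 + 196) = sqrt(212) = 14.56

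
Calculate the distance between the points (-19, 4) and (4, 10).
Using the distance formula: d = sqrt((x₂-x₁)² + (y₂-y₁)²)
dx = 4 - (-19) = 23
dy = 10 - 4 = 6
d = sqrt(23² + 6²) = sqrt(529 + 36) = sqrt(565) = 23.77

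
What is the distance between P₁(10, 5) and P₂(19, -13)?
Using the distance formula: d = sqrt((x₂-x₁)² + (y₂-y₁)²)
dx = 19 - 10 = 9
dy = (-13) - 5 = -18
d = sqrt(9² + (-18)²) = sqrt(81 + 324) = sqrt(405) = 20.12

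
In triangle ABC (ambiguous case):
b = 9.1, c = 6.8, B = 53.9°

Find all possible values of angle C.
sin(C)/c = sin(B)/b  →  sin(C) = c·sin(B)/b = 6.8·sin(53.9°)/9.1 = 0.603773
C₁ = arcsin(0.603773) = 37.14°,  C₂ = 180° - C₁ = 142.86°
Check C₂: A = 180° - 53.9° - 142.86° = -16.76° ≤ 0, rejected
C = 37.14° (one solution)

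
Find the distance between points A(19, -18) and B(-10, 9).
Using the distance formula: d = sqrt((x₂-x₁)² + (y₂-y₁)²)
dx = (-10) - 19 = -29
dy = 9 - (-18) = 27
d = sqrt((-29)² + 27²) = sqrt(841 + 729) = sqrt(1570) = 39.62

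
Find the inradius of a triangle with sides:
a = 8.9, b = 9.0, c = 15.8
s = (a+b+c)/2 = (8.9+9.0+15.8)/2 = 16.85
Area = √(s(s-a)(s-b)(s-c)) = √(16.85·7.95·7.85·1.05) = 33.2287
r = Area/s = 33.2287/16.85 = 1.972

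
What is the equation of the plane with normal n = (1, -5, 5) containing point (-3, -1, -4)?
d = n·P = (1)(-3) + (-5)(-1) + (5)(-4) = -18
Plane: x - 5y + 5z = -18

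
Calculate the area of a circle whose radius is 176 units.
Area = pi * r²
Area = pi * 176²
Area = pi * 30976
Area = 97313.97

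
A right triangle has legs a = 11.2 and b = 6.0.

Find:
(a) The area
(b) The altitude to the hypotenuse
(a) Area = ½ab = ½·11.2·6.0 = 33.6
(b) Hypotenuse c = √(11.2² + 6.0²) = √161.44 = 12.7059
    Area = ½·c·h_c  →  h_c = 2·Area/c = 2·33.6/12.7059 = 5.289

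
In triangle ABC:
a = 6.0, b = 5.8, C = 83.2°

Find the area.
Using A = ½ab·sin(C):
A = ½·6.0·5.8·sin(83.2°) = ½·34.8·0.992966 = 17.28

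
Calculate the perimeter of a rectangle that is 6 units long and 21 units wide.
Perimeter = 2 * (length + width)
Perimeter = 2 * (6 + 21)
Perimeter = 2 * 27
Perimeter = 54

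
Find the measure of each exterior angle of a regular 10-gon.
Exterior angle of a regular n-gon = 360/n
Exterior angle = 360/10
Exterior angle = 36 degrees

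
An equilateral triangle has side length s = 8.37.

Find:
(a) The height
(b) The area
(a) Height h = s·√3/2 = 8.37·√3/2 = 7.249
(b) Area = (√3/4)·s² = (√3/4)·8.37² = (√3/4)·70.0569 = 30.34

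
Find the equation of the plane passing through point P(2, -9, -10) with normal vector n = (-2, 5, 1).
d = n·P = (-2)(2) + (5)(-9) + (1)(-10) = -59
Plane: -2x + 5y + z = -59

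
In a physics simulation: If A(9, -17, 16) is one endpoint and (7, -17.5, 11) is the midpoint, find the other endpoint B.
B = (2×7 - 9, 2×(-17.5) - (-17), 2×11 - 16) = (5, -18, 6)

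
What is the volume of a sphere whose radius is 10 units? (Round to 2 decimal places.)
Volume = (4/3) * pi * r³
Volume = (4/3) * pi * 10³
Volume = (4/3) * pi * 1000
Volume = 4188.79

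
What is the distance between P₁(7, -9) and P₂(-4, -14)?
Using the distance formula: d = sqrt((x₂-x₁)² + (y₂-y₁)²)
dx = (-4) - 7 = -11
dy = (-14) - (-9) = -5
d = sqrt((-11)² + (-5)²) = sqrt(121 + 25) = sqrt(146) = 12.08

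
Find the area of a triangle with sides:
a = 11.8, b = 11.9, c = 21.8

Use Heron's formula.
s = (a+b+c)/2 = (11.8+11.9+21.8)/2 = 22.75
A = √(s(s-a)(s-b)(s-c)) = √(22.75·10.95·10.85·0.95)
A = √2567.73 = 50.67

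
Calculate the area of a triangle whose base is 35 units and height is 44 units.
Area = (1/2) * base * height
Area = (1/2) * 35 * 44
Area = 770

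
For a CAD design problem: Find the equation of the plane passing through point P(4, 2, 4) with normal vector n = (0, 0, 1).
d = n·P = (0)(4) + (0)(2) + (1)(4) = 4
Plane: z = 4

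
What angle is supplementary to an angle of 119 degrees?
Supplementary angles sum to 180 degrees.
Other angle = 180 - 119
Other angle = 61 degrees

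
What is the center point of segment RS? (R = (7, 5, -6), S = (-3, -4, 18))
Midpoint = ((7-3)/2, (5-4)/2, (-6+18)/2) = (2, 0.5, 6)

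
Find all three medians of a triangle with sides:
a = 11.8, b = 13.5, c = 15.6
Using m_x = ½√(2y² + 2z² - x²):
m_a = ½√(2·13.5² + 2·15.6² - 11.8²) = ½√711.98 = 13.34
m_b = ½√(2·11.8² + 2·15.6² - 13.5²) = ½√582.95 = 12.07
m_c = ½√(2·11.8² + 2·13.5² - 15.6²) = ½√399.62 = 9.995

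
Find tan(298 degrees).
tan(298 degrees) = -1.8807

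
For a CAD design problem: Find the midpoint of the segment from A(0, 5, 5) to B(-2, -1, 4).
Midpoint = ((0-2)/2, (5-1)/2, (5+4)/2) = (-1, 2, 4.5)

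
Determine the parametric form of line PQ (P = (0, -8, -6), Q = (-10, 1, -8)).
Direction vector d = Q - P = (-10, 9, -2)
x = 0 - 10t, y = -8 + 9t, z = -6 - 2t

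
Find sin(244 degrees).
sin(244 degrees) = -0.8988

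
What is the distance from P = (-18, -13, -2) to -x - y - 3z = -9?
d = |(-1)(-18) + (-1)(-13) + (-3)(-2) - (-9)| / √((-1)² + (-1)² + (-3)²) = 46/√11 = 13.87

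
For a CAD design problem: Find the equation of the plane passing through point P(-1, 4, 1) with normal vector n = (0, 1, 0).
d = n·P = (0)(-1) + (1)(4) + (0)(1) = 4
Plane: y = 4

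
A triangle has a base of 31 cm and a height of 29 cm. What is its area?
Area = (1/2) * base * height
Area = (1/2) * 31 * 29
Area = 449.50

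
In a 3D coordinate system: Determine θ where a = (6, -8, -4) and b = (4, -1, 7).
a·b = 4, |a|² = 116, |b|² = 66
cos θ = 4/√7656 ≈ 0.04572
θ ≈ 87.38°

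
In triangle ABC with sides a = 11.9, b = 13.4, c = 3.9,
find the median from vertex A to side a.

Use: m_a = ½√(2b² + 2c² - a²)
m_a = ½√(2·13.4² + 2·3.9² - 11.9²)
m_a = ½√(359.12 + 30.42 - 141.61) = ½√247.93 = 7.873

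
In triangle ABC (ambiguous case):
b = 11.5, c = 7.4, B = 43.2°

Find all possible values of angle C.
sin(C)/c = sin(B)/b  →  sin(C) = c·sin(B)/b = 7.4·sin(43.2°)/11.5 = 0.440491
C₁ = arcsin(0.440491) = 26.14°,  C₂ = 180° - C₁ = 153.86°
Check C₂: A = 180° - 43.2° - 153.86° = -17.06° ≤ 0, rejected
C = 26.14° (one solution)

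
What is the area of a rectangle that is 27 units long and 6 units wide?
Area = length * width
Area = 27 * 6
Area = 162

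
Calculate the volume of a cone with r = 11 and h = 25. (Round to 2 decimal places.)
Volume = (1/3) * pi * r² * h
Volume = (1/3) * pi * 11² * 25
Volume = (1/3) * pi * 121 * 25
Volume = (1/3) * pi * 3025
Volume = 3167.77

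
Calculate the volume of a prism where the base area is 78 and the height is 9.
Volume = base area * height
Volume = 78 * 9
Volume = 702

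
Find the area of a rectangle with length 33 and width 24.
Area = length * width
Area = 33 * 24
Area = 792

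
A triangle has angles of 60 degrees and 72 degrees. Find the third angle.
Sum of angles in a triangle = 180 degrees
Third angle = 180 - 60 - 72
Third angle = 48 degrees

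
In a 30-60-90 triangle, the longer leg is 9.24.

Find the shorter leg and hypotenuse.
In a 30-60-90 triangle, sides are in ratio 1 : √3 : 2.
Long leg = short leg·√3  →  short leg = 9.24/√3 = 5.335
Hypotenuse = 2·(short leg) = 2·9.24/√3 = 10.67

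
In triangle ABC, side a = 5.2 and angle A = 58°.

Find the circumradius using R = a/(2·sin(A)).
R = a/(2·sin(A)) = 5.2/(2·sin(58°))
R = 5.2/(2·0.848048) = 5.2/1.696096 = 3.066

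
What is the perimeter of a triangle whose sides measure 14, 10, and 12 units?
Perimeter = sum of all sides
Perimeter = 14 + 10 + 12
Perimeter = 36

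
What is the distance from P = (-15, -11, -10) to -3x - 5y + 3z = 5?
d = |(-3)(-15) + (-5)(-11) + 3(-10) - (5)| / √((-3)² + (-5)² + 3²) = 65/√43 = 9.912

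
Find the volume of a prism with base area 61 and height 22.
Volume = base area * height
Volume = 61 * 22
Volume = 1342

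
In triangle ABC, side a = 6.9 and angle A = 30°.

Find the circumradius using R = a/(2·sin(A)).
R = a/(2·sin(A)) = 6.9/(2·sin(30°))
R = 6.9/(2·0.500000) = 6.9/1.000000 = 6.9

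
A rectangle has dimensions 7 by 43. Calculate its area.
Area = length * width
Area = 7 * 43
Area = 301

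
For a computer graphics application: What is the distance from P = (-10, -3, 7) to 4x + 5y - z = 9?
d = |4(-10) + 5(-3) + (-1)(7) - (9)| / √(4² + 5² + (-1)²) = 71/√42 = 10.96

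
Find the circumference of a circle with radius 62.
Circumference = 2 * pi * r
Circumference = 2 * pi * 62
Circumference = 389.56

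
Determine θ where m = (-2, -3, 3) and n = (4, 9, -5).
m·n = -50, |m|² = 22, |n|² = 122
cos θ = -50/√2684 ≈ -0.9651
θ ≈ 164.8°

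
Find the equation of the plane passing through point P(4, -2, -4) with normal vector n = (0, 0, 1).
d = n·P = (0)(4) + (0)(-2) + (1)(-4) = -4
Plane: z = -4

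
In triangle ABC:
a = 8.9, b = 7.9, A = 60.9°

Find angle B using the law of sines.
sin(B)/b = sin(A)/a
sin(B) = b·sin(A)/a = 7.9·sin(60.9°)/8.9 = 0.775596
B = arcsin(0.775596) = 50.86°  (b ≤ a, so B ≤ A and the acute solution is unique)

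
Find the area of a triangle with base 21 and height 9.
Area = (1/2) * base * height
Area = (1/2) * 21 * 9
Area = 94.50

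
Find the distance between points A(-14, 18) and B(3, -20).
Using the distance formula: d = sqrt((x₂-x₁)² + (y₂-y₁)²)
dx = 3 - (-14) = 17
dy = (-20) - 18 = -38
d = sqrt(17² + (-38)²) = sqrt(289 + 1444) = sqrt(1733) = 41.63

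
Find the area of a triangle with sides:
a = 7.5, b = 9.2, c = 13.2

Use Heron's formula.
s = (a+b+c)/2 = (7.5+9.2+13.2)/2 = 14.95
A = √(s(s-a)(s-b)(s-c)) = √(14.95·7.45·5.75·1.75)
A = √1120.74 = 33.48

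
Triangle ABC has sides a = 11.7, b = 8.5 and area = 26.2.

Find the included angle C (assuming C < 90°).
Area = ½ab·sin(C)  →  sin(C) = 2·Area/(ab)
sin(C) = 2·26.2/(11.7·8.5) = 0.526898
C = arcsin(0.526898) = 31.8°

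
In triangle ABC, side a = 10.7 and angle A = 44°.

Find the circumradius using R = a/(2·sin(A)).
R = a/(2·sin(A)) = 10.7/(2·sin(44°))
R = 10.7/(2·0.694658) = 10.7/1.389317 = 7.702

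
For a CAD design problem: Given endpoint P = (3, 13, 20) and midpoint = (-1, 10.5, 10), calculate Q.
Q = (2×(-1) - 3, 2×10.5 - 13, 2×10 - 20) = (-5, 8, 0)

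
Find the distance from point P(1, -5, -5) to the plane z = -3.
d = |0(1) + 0(-5) + 1(-5) - (-3)| / √(0² + 0² + 1²) = 2/√1 = 2.0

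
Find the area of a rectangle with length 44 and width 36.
Area = length * width
Area = 44 * 36
Area = 1584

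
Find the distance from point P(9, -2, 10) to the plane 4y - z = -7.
d = |0(9) + 4(-2) + (-1)(10) - (-7)| / √(0² + 4² + (-1)²) = 11/√17 = 2.668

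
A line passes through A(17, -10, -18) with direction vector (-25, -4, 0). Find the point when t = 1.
P(1) = (17 + (-25)(1), -10 + (-4)(1), -18 + 0(1)) = (-8, -14, -18)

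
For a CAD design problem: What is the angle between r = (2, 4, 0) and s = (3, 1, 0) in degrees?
r·s = 10, |r|² = 20, |s|² = 10
cos θ = 10/√200 ≈ 0.7071
θ ≈ 45.0°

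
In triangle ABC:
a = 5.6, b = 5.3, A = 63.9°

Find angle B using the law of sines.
sin(B)/b = sin(A)/a
sin(B) = b·sin(A)/a = 5.3·sin(63.9°)/5.6 = 0.849919
B = arcsin(0.849919) = 58.2°  (b ≤ a, so B ≤ A and the acute solution is unique)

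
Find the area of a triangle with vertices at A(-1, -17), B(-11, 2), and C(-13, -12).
Using the coordinate formula: Area = (1/2)|x₁(y₂-y₃) + x₂(y₃-y₁) + x₃(y₁-y₂)|
Area = (1/2)|(-1)(2-(-12)) + (-11)((-12)-(-17)) + (-13)((-17)-2)|
Area = (1/2)|(-1)*14 + (-11)*5 + (-13)*(-19)|
Area = (1/2)|(-14) + (-55) + 247|
Area = (1/2)*178 = 89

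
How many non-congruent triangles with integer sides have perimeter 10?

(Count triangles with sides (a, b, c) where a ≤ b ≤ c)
With a ≤ b ≤ c and a + b + c = 10, the triangle inequality a + b > c gives c < 10/2, so c ≤ 4.
Iterate a from 1 to ⌊p/3⌋ = 3; for each a, b ranges from a to ⌊(p−a)/2⌋ with c = p − a − b, keeping only c ≥ b.
Triples: (2, 4, 4), (3, 3, 4)
Count = 2 triangles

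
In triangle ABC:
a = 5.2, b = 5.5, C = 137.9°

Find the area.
Using A = ½ab·sin(C):
A = ½·5.2·5.5·sin(137.9°) = ½·28.6·0.670427 = 9.587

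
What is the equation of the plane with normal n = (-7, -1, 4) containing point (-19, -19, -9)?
d = n·P = (-7)(-19) + (-1)(-19) + (4)(-9) = 116
Plane: -7x - y + 4z = 116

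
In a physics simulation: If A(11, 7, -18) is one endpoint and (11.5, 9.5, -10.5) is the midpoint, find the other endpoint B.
B = (2×11.5 - 11, 2×9.5 - 7, 2×(-10.5) - (-18)) = (12, 12, -3)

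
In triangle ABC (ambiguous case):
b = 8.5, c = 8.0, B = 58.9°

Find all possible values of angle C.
sin(C)/c = sin(B)/b  →  sin(C) = c·sin(B)/b = 8.0·sin(58.9°)/8.5 = 0.805898
C₁ = arcsin(0.805898) = 53.7°,  C₂ = 180° - C₁ = 126.3°
Check C₂: A = 180° - 58.9° - 126.3° = -5.2° ≤ 0, rejected
C = 53.7° (one solution)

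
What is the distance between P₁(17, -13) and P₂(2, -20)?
Using the distance formula: d = sqrt((x₂-x₁)² + (y₂-y₁)²)
dx = 2 - 17 = -15
dy = (-20) - (-13) = -7
d = sqrt((-15)² + (-7)²) = sqrt(225 + 49) = sqrt(274) = 16.55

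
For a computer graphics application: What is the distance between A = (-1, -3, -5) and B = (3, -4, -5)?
d = √[(4)² + (-1)² + (0)²] = √17 = 4.123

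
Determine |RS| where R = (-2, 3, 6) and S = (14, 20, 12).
d = √[(16)² + (17)² + (6)²] = √581 = 24.1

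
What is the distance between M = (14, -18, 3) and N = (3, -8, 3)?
d = √[(-11)² + (10)² + (0)²] = √221 = 14.87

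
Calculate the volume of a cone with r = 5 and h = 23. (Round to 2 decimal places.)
Volume = (1/3) * pi * r² * h
Volume = (1/3) * pi * 5² * 23
Volume = (1/3) * pi * 25 * 23
Volume = (1/3) * pi * 575
Volume = 602.14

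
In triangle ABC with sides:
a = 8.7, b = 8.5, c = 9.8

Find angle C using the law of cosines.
cos(C) = (a² + b² - c²)/(2ab)
cos(C) = (8.7² + 8.5² - 9.8²)/(2·8.7·8.5) = 51.9/147.9 = 0.350913
C = arccos(0.350913) = 69.46°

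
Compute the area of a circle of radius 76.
Area = pi * r²
Area = pi * 76²
Area = pi * 5776
Area = 18145.84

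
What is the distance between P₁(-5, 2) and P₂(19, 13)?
Using the distance formula: d = sqrt((x₂-x₁)² + (y₂-y₁)²)
dx = 19 - (-5) = 24
dy = 13 - 2 = 11
d = sqrt(24² + 11²) = sqrt(576 + 121) = sqrt(697) = 26.40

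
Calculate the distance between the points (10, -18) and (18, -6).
Using the distance formula: d = sqrt((x₂-x₁)² + (y₂-y₁)²)
dx = 18 - 10 = 8
dy = (-6) - (-18) = 12
d = sqrt(8² + 12²) = sqrt(64 + 144) = sqrt(208) = 14.42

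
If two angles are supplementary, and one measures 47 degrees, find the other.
Supplementary angles sum to 180 degrees.
Other angle = 180 - 47
Other angle = 133 degrees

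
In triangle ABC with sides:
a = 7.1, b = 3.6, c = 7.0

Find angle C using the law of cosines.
cos(C) = (a² + b² - c²)/(2ab)
cos(C) = (7.1² + 3.6² - 7.0²)/(2·7.1·3.6) = 14.37/51.12 = 0.281103
C = arccos(0.281103) = 73.67°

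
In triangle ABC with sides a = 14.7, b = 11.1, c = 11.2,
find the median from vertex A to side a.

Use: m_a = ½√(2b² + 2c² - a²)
m_a = ½√(2·11.1² + 2·11.2² - 14.7²)
m_a = ½√(246.42 + 250.88 - 216.09) = ½√281.21 = 8.385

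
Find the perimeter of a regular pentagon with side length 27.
Perimeter = number of sides * side length
Perimeter = 5 * 27
Perimeter = 135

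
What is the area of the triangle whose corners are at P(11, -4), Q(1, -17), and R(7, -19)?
Using the coordinate formula: Area = (1/2)|x₁(y₂-y₃) + x₂(y₃-y₁) + x₃(y₁-y₂)|
Area = (1/2)|11((-17)-(-19)) + 1((-19)-(-4)) + 7((-4)-(-17))|
Area = (1/2)|11*2 + 1*(-15) + 7*13|
Area = (1/2)|22 + (-15) + 91|
Area = (1/2)*98 = 49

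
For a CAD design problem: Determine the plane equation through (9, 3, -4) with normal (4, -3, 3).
d = n·P = (4)(9) + (-3)(3) + (3)(-4) = 15
Plane: 4x - 3y + 3z = 15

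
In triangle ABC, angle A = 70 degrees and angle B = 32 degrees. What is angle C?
Sum of angles in a triangle = 180 degrees
Third angle = 180 - 70 - 32
Third angle = 78 degrees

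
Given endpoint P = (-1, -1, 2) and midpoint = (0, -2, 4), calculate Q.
Q = (2×0 - (-1), 2×(-2) - (-1), 2×4 - 2) = (1, -3, 6)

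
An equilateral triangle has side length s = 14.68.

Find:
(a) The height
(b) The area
(a) Height h = s·√3/2 = 14.68·√3/2 = 12.71
(b) Area = (√3/4)·s² = (√3/4)·14.68² = (√3/4)·215.502 = 93.32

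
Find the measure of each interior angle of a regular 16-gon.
Interior angle of a regular n-gon = (n-2)*180/n
Interior angle = (16-2)*180/16
Interior angle = 14*180/16
Interior angle = 2520/16
Interior angle = 157.50 degrees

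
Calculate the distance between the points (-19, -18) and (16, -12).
Using the distance formula: d = sqrt((x₂-x₁)² + (y₂-y₁)²)
dx = 16 - (-19) = 35
dy = (-12) - (-18) = 6
d = sqrt(35² + 6²) = sqrt(1225 + 36) = sqrt(1261) = 35.51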